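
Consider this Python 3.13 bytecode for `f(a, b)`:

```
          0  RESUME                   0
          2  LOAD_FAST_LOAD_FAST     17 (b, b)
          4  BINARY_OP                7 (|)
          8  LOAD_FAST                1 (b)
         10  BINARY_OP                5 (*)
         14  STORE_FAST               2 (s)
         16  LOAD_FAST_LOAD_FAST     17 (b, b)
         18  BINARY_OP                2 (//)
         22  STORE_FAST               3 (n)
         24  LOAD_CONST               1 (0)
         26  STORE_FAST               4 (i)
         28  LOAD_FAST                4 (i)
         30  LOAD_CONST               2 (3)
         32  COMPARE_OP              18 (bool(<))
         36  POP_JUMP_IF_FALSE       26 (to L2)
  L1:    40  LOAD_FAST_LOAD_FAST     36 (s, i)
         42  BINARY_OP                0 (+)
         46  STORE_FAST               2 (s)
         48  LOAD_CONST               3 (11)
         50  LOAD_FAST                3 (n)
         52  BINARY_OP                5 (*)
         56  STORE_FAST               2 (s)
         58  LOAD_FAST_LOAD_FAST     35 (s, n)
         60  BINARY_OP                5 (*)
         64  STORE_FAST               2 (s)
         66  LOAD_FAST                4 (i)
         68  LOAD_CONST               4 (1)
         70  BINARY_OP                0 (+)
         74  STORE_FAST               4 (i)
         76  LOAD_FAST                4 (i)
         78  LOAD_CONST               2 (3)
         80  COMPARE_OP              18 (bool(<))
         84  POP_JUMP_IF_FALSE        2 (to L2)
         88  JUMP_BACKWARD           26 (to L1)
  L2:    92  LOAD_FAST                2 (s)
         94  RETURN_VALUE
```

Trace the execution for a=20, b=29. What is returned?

11

LOAD_FAST_LOAD_FAST b,b → push 29,29
BINARY_OP | → 29 | 29 = 29
LOAD_FAST b → push 29
BINARY_OP * → 29 * 29 = 841
STORE_FAST s → s=841
LOAD_FAST_LOAD_FAST b,b → push 29,29
BINARY_OP // → 29 // 29 = 1
STORE_FAST n → n=1
LOAD_CONST → push 0
STORE_FAST i → i=0
LOAD_FAST i → push 0
LOAD_CONST → push 3
COMPARE_OP bool(<) → 0 vs 3 = True
POP_JUMP_IF_FALSE → pop True; no jump
LOAD_FAST_LOAD_FAST s,i → push 841,0
BINARY_OP + → 841 + 0 = 841
STORE_FAST s → s=841
LOAD_CONST → push 11
LOAD_FAST n → push 1
BINARY_OP * → 11 * 1 = 11
STORE_FAST s → s=11
LOAD_FAST_LOAD_FAST s,n → push 11,1
BINARY_OP * → 11 * 1 = 11
STORE_FAST s → s=11
LOAD_FAST i → push 0
LOAD_CONST → push 1
BINARY_OP + → 0 + 1 = 1
STORE_FAST i → i=1
LOAD_FAST i → push 1
LOAD_CONST → push 3
COMPARE_OP bool(<) → 1 vs 3 = True
POP_JUMP_IF_FALSE → pop True; no jump
LOAD_FAST_LOAD_FAST s,i → push 11,1
BINARY_OP + → 11 + 1 = 12
STORE_FAST s → s=12
LOAD_CONST → push 11
LOAD_FAST n → push 1
BINARY_OP * → 11 * 1 = 11
STORE_FAST s → s=11
LOAD_FAST_LOAD_FAST s,n → push 11,1
BINARY_OP * → 11 * 1 = 11
STORE_FAST s → s=11
LOAD_FAST i → push 1
LOAD_CONST → push 1
BINARY_OP + → 1 + 1 = 2
STORE_FAST i → i=2
LOAD_FAST i → push 2
LOAD_CONST → push 3
COMPARE_OP bool(<) → 2 vs 3 = True
POP_JUMP_IF_FALSE → pop True; no jump
LOAD_FAST_LOAD_FAST s,i → push 11,2
BINARY_OP + → 11 + 2 = 13
STORE_FAST s → s=13
LOAD_CONST → push 11
LOAD_FAST n → push 1
BINARY_OP * → 11 * 1 = 11
STORE_FAST s → s=11
LOAD_FAST_LOAD_FAST s,n → push 11,1
BINARY_OP * → 11 * 1 = 11
STORE_FAST s → s=11
LOAD_FAST i → push 2
LOAD_CONST → push 1
BINARY_OP + → 2 + 1 = 3
STORE_FAST i → i=3
LOAD_FAST i → push 3
LOAD_CONST → push 3
COMPARE_OP bool(<) → 3 vs 3 = False
POP_JUMP_IF_FALSE → pop False; jump
LOAD_FAST s → push 11
RETURN_VALUE → return 11.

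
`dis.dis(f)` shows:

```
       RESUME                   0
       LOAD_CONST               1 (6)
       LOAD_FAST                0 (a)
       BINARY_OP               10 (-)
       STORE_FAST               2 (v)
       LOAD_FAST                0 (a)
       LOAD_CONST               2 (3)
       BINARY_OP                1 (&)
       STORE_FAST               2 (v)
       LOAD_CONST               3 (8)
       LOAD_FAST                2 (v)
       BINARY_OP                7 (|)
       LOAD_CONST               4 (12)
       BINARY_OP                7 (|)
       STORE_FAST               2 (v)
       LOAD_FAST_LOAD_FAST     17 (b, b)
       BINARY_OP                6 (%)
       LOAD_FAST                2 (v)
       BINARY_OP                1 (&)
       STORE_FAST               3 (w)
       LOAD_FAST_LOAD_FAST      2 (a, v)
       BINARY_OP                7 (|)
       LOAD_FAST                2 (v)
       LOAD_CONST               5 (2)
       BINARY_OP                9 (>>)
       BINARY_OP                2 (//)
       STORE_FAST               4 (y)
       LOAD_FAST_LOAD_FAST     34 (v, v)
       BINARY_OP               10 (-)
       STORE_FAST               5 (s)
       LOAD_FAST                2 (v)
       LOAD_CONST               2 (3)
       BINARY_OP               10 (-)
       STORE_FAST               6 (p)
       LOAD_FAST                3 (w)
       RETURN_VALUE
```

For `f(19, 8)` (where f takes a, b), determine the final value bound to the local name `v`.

LOAD_CONST → push 6. Stack: [6]
LOAD_FAST a → push 19. Stack: [6, 19]
BINARY_OP - → 6 - 19 = -13. Stack: [-13]
STORE_FAST v → v=-13. Stack: []
LOAD_FAST a → push 19. Stack: [19]
LOAD_CONST → push 3. Stack: [19, 3]
BINARY_OP & → 19 & 3 = 3. Stack: [3]
STORE_FAST v → v=3. Stack: []
LOAD_CONST → push 8. Stack: [8]
LOAD_FAST v → push 3. Stack: [8, 3]
BINARY_OP | → 8 | 3 = 11. Stack: [11]
LOAD_CONST → push 12. Stack: [11, 12]
BINARY_OP | → 11 | 12 = 15. Stack: [15]
STORE_FAST v → v=15. Stack: []
LOAD_FAST_LOAD_FAST b,b → push 8,8. Stack: [8, 8]
BINARY_OP % → 8 % 8 = 0. Stack: [0]
LOAD_FAST v → push 15. Stack: [0, 15]
BINARY_OP & → 0 & 15 = 0. Stack: [0]
STORE_FAST w → w=0. Stack: []
LOAD_FAST_LOAD_FAST a,v → push 19,15. Stack: [19, 15]
BINARY_OP | → 19 | 15 = 31. Stack: [31]
LOAD_FAST v → push 15. Stack: [31, 15]
LOAD_CONST → push 2. Stack: [31, 15, 2]
BINARY_OP >> → 15 >> 2 = 3. Stack: [31, 3]
BINARY_OP // → 31 // 3 = 10. Stack: [10]
STORE_FAST y → y=10. Stack: []
LOAD_FAST_LOAD_FAST v,v → push 15,15. Stack: [15, 15]
BINARY_OP - → 15 - 15 = 0. Stack: [0]
STORE_FAST s → s=0. Stack: []
LOAD_FAST v → push 15. Stack: [15]
LOAD_CONST → push 3. Stack: [15, 3]
BINARY_OP - → 15 - 3 = 12. Stack: [12]
STORE_FAST p → p=12. Stack: []
LOAD_FAST w → push 0. Stack: [0]
RETURN_VALUE → return 0.

15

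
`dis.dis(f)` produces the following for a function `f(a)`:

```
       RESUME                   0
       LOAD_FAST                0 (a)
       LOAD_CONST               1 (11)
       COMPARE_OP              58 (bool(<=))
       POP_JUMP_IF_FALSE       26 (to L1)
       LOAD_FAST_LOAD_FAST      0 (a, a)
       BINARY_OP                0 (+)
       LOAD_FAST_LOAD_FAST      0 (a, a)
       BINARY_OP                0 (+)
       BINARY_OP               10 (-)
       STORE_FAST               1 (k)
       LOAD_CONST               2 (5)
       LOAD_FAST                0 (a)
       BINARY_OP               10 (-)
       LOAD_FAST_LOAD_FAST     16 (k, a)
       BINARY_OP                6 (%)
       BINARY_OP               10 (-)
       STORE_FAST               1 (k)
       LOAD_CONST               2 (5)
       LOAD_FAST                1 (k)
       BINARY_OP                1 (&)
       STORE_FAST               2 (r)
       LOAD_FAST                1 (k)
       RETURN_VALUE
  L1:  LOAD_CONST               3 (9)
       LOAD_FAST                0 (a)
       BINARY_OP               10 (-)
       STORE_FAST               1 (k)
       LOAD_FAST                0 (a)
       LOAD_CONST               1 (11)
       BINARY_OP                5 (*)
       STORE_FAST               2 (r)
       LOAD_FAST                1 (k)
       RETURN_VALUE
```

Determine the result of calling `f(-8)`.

13

LOAD_FAST a → push -8. Stack: [-8]
LOAD_CONST → push 11. Stack: [-8, 11]
COMPARE_OP bool(<=) → -8 vs 11 = True. Stack: [True]
POP_JUMP_IF_FALSE → pop True; no jump. Stack: []
LOAD_FAST_LOAD_FAST a,a → push -8,-8. Stack: [-8, -8]
BINARY_OP + → -8 + -8 = -16. Stack: [-16]
LOAD_FAST_LOAD_FAST a,a → push -8,-8. Stack: [-16, -8, -8]
BINARY_OP + → -8 + -8 = -16. Stack: [-16, -16]
BINARY_OP - → -16 - -16 = 0. Stack: [0]
STORE_FAST k → k=0. Stack: []
LOAD_CONST → push 5. Stack: [5]
LOAD_FAST a → push -8. Stack: [5, -8]
BINARY_OP - → 5 - -8 = 13. Stack: [13]
LOAD_FAST_LOAD_FAST k,a → push 0,-8. Stack: [13, 0, -8]
BINARY_OP % → 0 % -8 = 0. Stack: [13, 0]
BINARY_OP - → 13 - 0 = 13. Stack: [13]
STORE_FAST k → k=13. Stack: []
LOAD_CONST → push 5. Stack: [5]
LOAD_FAST k → push 13. Stack: [5, 13]
BINARY_OP & → 5 & 13 = 5. Stack: [5]
STORE_FAST r → r=5. Stack: []
LOAD_FAST k → push 13. Stack: [13]
RETURN_VALUE → return 13.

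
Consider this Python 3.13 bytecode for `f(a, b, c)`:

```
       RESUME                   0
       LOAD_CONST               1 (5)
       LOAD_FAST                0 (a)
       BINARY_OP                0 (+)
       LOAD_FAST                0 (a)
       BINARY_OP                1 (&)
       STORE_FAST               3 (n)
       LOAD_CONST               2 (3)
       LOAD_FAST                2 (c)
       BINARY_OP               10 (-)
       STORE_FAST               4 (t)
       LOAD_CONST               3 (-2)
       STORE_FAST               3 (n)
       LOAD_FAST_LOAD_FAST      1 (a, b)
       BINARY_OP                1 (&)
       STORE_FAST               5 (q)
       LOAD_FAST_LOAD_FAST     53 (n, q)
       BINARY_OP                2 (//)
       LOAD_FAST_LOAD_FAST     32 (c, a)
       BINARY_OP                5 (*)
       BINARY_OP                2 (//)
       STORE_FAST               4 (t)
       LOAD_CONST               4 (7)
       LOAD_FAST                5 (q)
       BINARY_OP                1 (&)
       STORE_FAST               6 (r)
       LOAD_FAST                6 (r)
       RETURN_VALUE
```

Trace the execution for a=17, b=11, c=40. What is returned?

1

LOAD_CONST → push 5. Stack: [5]
LOAD_FAST a → push 17. Stack: [5, 17]
BINARY_OP + → 5 + 17 = 22. Stack: [22]
LOAD_FAST a → push 17. Stack: [22, 17]
BINARY_OP & → 22 & 17 = 16. Stack: [16]
STORE_FAST n → n=16. Stack: []
LOAD_CONST → push 3. Stack: [3]
LOAD_FAST c → push 40. Stack: [3, 40]
BINARY_OP - → 3 - 40 = -37. Stack: [-37]
STORE_FAST t → t=-37. Stack: []
LOAD_CONST → push -2. Stack: [-2]
STORE_FAST n → n=-2. Stack: []
LOAD_FAST_LOAD_FAST a,b → push 17,11. Stack: [17, 11]
BINARY_OP & → 17 & 11 = 1. Stack: [1]
STORE_FAST q → q=1. Stack: []
LOAD_FAST_LOAD_FAST n,q → push -2,1. Stack: [-2, 1]
BINARY_OP // → -2 // 1 = -2. Stack: [-2]
LOAD_FAST_LOAD_FAST c,a → push 40,17. Stack: [-2, 40, 17]
BINARY_OP * → 40 * 17 = 680. Stack: [-2, 680]
BINARY_OP // → -2 // 680 = -1. Stack: [-1]
STORE_FAST t → t=-1. Stack: []
LOAD_CONST → push 7. Stack: [7]
LOAD_FAST q → push 1. Stack: [7, 1]
BINARY_OP & → 7 & 1 = 1. Stack: [1]
STORE_FAST r → r=1. Stack: []
LOAD_FAST r → push 1. Stack: [1]
RETURN_VALUE → return 1.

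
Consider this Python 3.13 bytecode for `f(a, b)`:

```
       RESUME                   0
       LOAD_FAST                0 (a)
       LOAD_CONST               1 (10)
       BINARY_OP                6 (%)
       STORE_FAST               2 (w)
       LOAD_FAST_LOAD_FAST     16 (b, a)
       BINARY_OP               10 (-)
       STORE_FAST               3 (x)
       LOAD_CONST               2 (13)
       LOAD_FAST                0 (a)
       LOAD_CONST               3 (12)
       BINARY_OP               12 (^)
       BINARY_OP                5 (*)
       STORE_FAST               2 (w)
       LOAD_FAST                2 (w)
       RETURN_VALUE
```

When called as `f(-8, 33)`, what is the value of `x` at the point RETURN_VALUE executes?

LOAD_FAST a → push -8. Stack: [-8]
LOAD_CONST → push 10. Stack: [-8, 10]
BINARY_OP % → -8 % 10 = 2. Stack: [2]
STORE_FAST w → w=2. Stack: []
LOAD_FAST_LOAD_FAST b,a → push 33,-8. Stack: [33, -8]
BINARY_OP - → 33 - -8 = 41. Stack: [41]
STORE_FAST x → x=41. Stack: []
LOAD_CONST → push 13. Stack: [13]
LOAD_FAST a → push -8. Stack: [13, -8]
LOAD_CONST → push 12. Stack: [13, -8, 12]
BINARY_OP ^ → -8 ^ 12 = -12. Stack: [13, -12]
BINARY_OP * → 13 * -12 = -156. Stack: [-156]
STORE_FAST w → w=-156. Stack: []
LOAD_FAST w → push -156. Stack: [-156]
RETURN_VALUE → return -156.

41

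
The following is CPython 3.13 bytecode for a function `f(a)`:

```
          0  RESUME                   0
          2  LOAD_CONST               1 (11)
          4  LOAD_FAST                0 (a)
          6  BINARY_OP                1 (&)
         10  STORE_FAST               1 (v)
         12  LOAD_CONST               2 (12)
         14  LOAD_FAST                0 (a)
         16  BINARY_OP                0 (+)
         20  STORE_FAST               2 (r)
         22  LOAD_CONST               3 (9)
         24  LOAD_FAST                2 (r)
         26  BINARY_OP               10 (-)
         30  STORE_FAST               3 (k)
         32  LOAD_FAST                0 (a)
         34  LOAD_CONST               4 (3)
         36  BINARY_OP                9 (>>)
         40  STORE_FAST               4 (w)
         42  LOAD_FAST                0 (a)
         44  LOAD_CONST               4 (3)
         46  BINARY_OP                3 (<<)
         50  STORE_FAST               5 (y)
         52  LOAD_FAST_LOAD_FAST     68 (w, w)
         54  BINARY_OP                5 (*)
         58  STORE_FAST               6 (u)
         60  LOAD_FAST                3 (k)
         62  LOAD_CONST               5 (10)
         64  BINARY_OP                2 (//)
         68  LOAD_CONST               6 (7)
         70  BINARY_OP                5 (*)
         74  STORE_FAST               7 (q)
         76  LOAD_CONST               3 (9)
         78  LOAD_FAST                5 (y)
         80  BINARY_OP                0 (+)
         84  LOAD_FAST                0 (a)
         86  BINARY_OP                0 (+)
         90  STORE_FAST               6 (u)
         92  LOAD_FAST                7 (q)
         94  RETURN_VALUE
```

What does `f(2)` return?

LOAD_CONST → push 11. Stack: [11]
LOAD_FAST a → push 2. Stack: [11, 2]
BINARY_OP & → 11 & 2 = 2. Stack: [2]
STORE_FAST v → v=2. Stack: []
LOAD_CONST → push 12. Stack: [12]
LOAD_FAST a → push 2. Stack: [12, 2]
BINARY_OP + → 12 + 2 = 14. Stack: [14]
STORE_FAST r → r=14. Stack: []
LOAD_CONST → push 9. Stack: [9]
LOAD_FAST r → push 14. Stack: [9, 14]
BINARY_OP - → 9 - 14 = -5. Stack: [-5]
STORE_FAST k → k=-5. Stack: []
LOAD_FAST a → push 2. Stack: [2]
LOAD_CONST → push 3. Stack: [2, 3]
BINARY_OP >> → 2 >> 3 = 0. Stack: [0]
STORE_FAST w → w=0. Stack: []
LOAD_FAST a → push 2. Stack: [2]
LOAD_CONST → push 3. Stack: [2, 3]
BINARY_OP << → 2 << 3 = 16. Stack: [16]
STORE_FAST y → y=16. Stack: []
LOAD_FAST_LOAD_FAST w,w → push 0,0. Stack: [0, 0]
BINARY_OP * → 0 * 0 = 0. Stack: [0]
STORE_FAST u → u=0. Stack: []
LOAD_FAST k → push -5. Stack: [-5]
LOAD_CONST → push 10. Stack: [-5, 10]
BINARY_OP // → -5 // 10 = -1. Stack: [-1]
LOAD_CONST → push 7. Stack: [-1, 7]
BINARY_OP * → -1 * 7 = -7. Stack: [-7]
STORE_FAST q → q=-7. Stack: []
LOAD_CONST → push 9. Stack: [9]
LOAD_FAST y → push 16. Stack: [9, 16]
BINARY_OP + → 9 + 16 = 25. Stack: [25]
LOAD_FAST a → push 2. Stack: [25, 2]
BINARY_OP + → 25 + 2 = 27. Stack: [27]
STORE_FAST u → u=27. Stack: []
LOAD_FAST q → push -7. Stack: [-7]
RETURN_VALUE → return -7.

-7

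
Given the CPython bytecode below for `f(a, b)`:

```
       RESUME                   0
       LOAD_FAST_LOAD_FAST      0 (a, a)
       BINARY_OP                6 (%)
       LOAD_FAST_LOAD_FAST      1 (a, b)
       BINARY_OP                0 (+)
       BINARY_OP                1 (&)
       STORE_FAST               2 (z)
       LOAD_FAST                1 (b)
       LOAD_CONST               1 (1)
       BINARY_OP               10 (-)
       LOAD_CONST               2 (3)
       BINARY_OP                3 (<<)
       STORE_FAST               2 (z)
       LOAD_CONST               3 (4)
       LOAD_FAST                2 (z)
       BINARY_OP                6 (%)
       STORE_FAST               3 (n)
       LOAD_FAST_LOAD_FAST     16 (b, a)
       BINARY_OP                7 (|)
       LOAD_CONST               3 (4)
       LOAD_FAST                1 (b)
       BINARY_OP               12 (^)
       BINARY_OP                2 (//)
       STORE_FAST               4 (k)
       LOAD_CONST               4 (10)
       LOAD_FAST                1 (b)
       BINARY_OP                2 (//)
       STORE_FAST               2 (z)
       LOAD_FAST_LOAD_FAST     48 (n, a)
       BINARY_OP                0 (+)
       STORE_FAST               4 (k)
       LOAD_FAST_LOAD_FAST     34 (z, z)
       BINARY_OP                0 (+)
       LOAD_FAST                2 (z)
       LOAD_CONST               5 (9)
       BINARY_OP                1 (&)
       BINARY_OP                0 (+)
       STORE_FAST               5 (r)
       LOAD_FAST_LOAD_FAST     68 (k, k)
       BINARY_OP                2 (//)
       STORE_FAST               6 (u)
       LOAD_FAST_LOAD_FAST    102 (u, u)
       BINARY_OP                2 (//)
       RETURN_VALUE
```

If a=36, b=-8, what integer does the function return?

1

LOAD_FAST_LOAD_FAST a,a → push 36,36. Stack: [36, 36]
BINARY_OP % → 36 % 36 = 0. Stack: [0]
LOAD_FAST_LOAD_FAST a,b → push 36,-8. Stack: [0, 36, -8]
BINARY_OP + → 36 + -8 = 28. Stack: [0, 28]
BINARY_OP & → 0 & 28 = 0. Stack: [0]
STORE_FAST z → z=0. Stack: []
LOAD_FAST b → push -8. Stack: [-8]
LOAD_CONST → push 1. Stack: [-8, 1]
BINARY_OP - → -8 - 1 = -9. Stack: [-9]
LOAD_CONST → push 3. Stack: [-9, 3]
BINARY_OP << → -9 << 3 = -72. Stack: [-72]
STORE_FAST z → z=-72. Stack: []
LOAD_CONST → push 4. Stack: [4]
LOAD_FAST z → push -72. Stack: [4, -72]
BINARY_OP % → 4 % -72 = -68. Stack: [-68]
STORE_FAST n → n=-68. Stack: []
LOAD_FAST_LOAD_FAST b,a → push -8,36. Stack: [-8, 36]
BINARY_OP | → -8 | 36 = -4. Stack: [-4]
LOAD_CONST → push 4. Stack: [-4, 4]
LOAD_FAST b → push -8. Stack: [-4, 4, -8]
BINARY_OP ^ → 4 ^ -8 = -4. Stack: [-4, -4]
BINARY_OP // → -4 // -4 = 1. Stack: [1]
STORE_FAST k → k=1. Stack: []
LOAD_CONST → push 10. Stack: [10]
LOAD_FAST b → push -8. Stack: [10, -8]
BINARY_OP // → 10 // -8 = -2. Stack: [-2]
STORE_FAST z → z=-2. Stack: []
LOAD_FAST_LOAD_FAST n,a → push -68,36. Stack: [-68, 36]
BINARY_OP + → -68 + 36 = -32. Stack: [-32]
STORE_FAST k → k=-32. Stack: []
LOAD_FAST_LOAD_FAST z,z → push -2,-2. Stack: [-2, -2]
BINARY_OP + → -2 + -2 = -4. Stack: [-4]
LOAD_FAST z → push -2. Stack: [-4, -2]
LOAD_CONST → push 9. Stack: [-4, -2, 9]
BINARY_OP & → -2 & 9 = 8. Stack: [-4, 8]
BINARY_OP + → -4 + 8 = 4. Stack: [4]
STORE_FAST r → r=4. Stack: []
LOAD_FAST_LOAD_FAST k,k → push -32,-32. Stack: [-32, -32]
BINARY_OP // → -32 // -32 = 1. Stack: [1]
STORE_FAST u → u=1. Stack: []
LOAD_FAST_LOAD_FAST u,u → push 1,1. Stack: [1, 1]
BINARY_OP // → 1 // 1 = 1. Stack: [1]
RETURN_VALUE → return 1.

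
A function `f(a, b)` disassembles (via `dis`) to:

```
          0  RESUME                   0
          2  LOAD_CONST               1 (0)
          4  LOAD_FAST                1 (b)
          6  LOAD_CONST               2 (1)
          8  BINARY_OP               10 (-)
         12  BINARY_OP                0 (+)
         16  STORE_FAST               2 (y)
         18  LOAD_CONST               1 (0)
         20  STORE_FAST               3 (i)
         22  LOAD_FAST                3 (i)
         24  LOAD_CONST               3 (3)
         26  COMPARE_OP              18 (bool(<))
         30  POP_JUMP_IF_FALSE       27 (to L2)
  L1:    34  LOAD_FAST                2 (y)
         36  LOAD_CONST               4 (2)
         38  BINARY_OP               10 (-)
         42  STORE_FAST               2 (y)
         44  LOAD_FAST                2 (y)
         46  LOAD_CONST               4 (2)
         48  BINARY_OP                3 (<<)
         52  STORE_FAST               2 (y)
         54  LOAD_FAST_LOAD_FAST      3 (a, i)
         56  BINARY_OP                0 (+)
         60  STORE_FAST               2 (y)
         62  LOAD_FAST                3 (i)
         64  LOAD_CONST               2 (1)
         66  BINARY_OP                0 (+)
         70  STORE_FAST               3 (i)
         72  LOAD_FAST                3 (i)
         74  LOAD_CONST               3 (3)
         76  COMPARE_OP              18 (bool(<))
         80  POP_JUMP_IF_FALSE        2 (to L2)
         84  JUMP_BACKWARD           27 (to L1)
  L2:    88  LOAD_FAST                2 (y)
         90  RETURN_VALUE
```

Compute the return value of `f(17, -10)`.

19

LOAD_CONST → push 0
LOAD_FAST b → push -10
LOAD_CONST → push 1
BINARY_OP - → -10 - 1 = -11
BINARY_OP + → 0 + -11 = -11
STORE_FAST y → y=-11
LOAD_CONST → push 0
STORE_FAST i → i=0
LOAD_FAST i → push 0
LOAD_CONST → push 3
COMPARE_OP bool(<) → 0 vs 3 = True
POP_JUMP_IF_FALSE → pop True; no jump
LOAD_FAST y → push -11
LOAD_CONST → push 2
BINARY_OP - → -11 - 2 = -13
STORE_FAST y → y=-13
LOAD_FAST y → push -13
LOAD_CONST → push 2
BINARY_OP << → -13 << 2 = -52
STORE_FAST y → y=-52
LOAD_FAST_LOAD_FAST a,i → push 17,0
BINARY_OP + → 17 + 0 = 17
STORE_FAST y → y=17
LOAD_FAST i → push 0
LOAD_CONST → push 1
BINARY_OP + → 0 + 1 = 1
STORE_FAST i → i=1
LOAD_FAST i → push 1
LOAD_CONST → push 3
COMPARE_OP bool(<) → 1 vs 3 = True
POP_JUMP_IF_FALSE → pop True; no jump
LOAD_FAST y → push 17
LOAD_CONST → push 2
BINARY_OP - → 17 - 2 = 15
STORE_FAST y → y=15
LOAD_FAST y → push 15
LOAD_CONST → push 2
BINARY_OP << → 15 << 2 = 60
STORE_FAST y → y=60
LOAD_FAST_LOAD_FAST a,i → push 17,1
BINARY_OP + → 17 + 1 = 18
STORE_FAST y → y=18
LOAD_FAST i → push 1
LOAD_CONST → push 1
BINARY_OP + → 1 + 1 = 2
STORE_FAST i → i=2
LOAD_FAST i → push 2
LOAD_CONST → push 3
COMPARE_OP bool(<) → 2 vs 3 = True
POP_JUMP_IF_FALSE → pop True; no jump
LOAD_FAST y → push 18
LOAD_CONST → push 2
BINARY_OP - → 18 - 2 = 16
STORE_FAST y → y=16
LOAD_FAST y → push 16
LOAD_CONST → push 2
BINARY_OP << → 16 << 2 = 64
STORE_FAST y → y=64
LOAD_FAST_LOAD_FAST a,i → push 17,2
BINARY_OP + → 17 + 2 = 19
STORE_FAST y → y=19
LOAD_FAST i → push 2
LOAD_CONST → push 1
BINARY_OP + → 2 + 1 = 3
STORE_FAST i → i=3
LOAD_FAST i → push 3
LOAD_CONST → push 3
COMPARE_OP bool(<) → 3 vs 3 = False
POP_JUMP_IF_FALSE → pop False; jump
LOAD_FAST y → push 19
RETURN_VALUE → return 19.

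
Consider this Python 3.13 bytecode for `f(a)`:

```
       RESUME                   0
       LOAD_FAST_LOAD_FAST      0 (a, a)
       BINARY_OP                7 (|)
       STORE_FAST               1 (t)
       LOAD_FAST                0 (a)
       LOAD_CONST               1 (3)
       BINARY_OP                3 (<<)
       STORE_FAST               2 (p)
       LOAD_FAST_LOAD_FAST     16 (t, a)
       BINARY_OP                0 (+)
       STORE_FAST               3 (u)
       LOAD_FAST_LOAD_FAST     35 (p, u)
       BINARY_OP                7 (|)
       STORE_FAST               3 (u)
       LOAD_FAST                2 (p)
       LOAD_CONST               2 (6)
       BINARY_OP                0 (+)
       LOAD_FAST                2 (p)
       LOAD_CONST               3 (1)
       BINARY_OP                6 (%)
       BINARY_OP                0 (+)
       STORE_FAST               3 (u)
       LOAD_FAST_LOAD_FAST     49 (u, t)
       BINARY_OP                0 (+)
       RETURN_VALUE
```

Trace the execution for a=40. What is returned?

LOAD_FAST_LOAD_FAST a,a → push 40,40. Stack: [40, 40]
BINARY_OP | → 40 | 40 = 40. Stack: [40]
STORE_FAST t → t=40. Stack: []
LOAD_FAST a → push 40. Stack: [40]
LOAD_CONST → push 3. Stack: [40, 3]
BINARY_OP << → 40 << 3 = 320. Stack: [320]
STORE_FAST p → p=320. Stack: []
LOAD_FAST_LOAD_FAST t,a → push 40,40. Stack: [40, 40]
BINARY_OP + → 40 + 40 = 80. Stack: [80]
STORE_FAST u → u=80. Stack: []
LOAD_FAST_LOAD_FAST p,u → push 320,80. Stack: [320, 80]
BINARY_OP | → 320 | 80 = 336. Stack: [336]
STORE_FAST u → u=336. Stack: []
LOAD_FAST p → push 320. Stack: [320]
LOAD_CONST → push 6. Stack: [320, 6]
BINARY_OP + → 320 + 6 = 326. Stack: [326]
LOAD_FAST p → push 320. Stack: [326, 320]
LOAD_CONST → push 1. Stack: [326, 320, 1]
BINARY_OP % → 320 % 1 = 0. Stack: [326, 0]
BINARY_OP + → 326 + 0 = 326. Stack: [326]
STORE_FAST u → u=326. Stack: []
LOAD_FAST_LOAD_FAST u,t → push 326,40. Stack: [326, 40]
BINARY_OP + → 326 + 40 = 366. Stack: [366]
RETURN_VALUE → return 366.

366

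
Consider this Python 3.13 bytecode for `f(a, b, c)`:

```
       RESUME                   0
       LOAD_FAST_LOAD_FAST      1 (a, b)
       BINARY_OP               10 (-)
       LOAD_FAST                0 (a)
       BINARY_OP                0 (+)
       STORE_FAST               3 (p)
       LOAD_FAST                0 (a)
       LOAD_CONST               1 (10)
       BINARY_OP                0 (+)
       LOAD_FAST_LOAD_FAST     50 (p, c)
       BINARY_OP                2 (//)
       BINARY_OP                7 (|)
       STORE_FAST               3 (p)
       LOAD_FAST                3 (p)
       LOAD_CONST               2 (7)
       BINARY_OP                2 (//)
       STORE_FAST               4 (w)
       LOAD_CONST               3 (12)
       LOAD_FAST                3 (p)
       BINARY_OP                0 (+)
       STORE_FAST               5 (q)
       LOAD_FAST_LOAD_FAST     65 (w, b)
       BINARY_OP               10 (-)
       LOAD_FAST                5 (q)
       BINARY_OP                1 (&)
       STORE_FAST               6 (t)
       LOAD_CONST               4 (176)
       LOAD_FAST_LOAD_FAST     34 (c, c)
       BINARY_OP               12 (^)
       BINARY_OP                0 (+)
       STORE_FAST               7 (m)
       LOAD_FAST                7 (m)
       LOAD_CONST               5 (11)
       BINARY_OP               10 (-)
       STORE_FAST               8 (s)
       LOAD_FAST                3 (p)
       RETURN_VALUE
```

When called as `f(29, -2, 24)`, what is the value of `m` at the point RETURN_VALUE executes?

176

LOAD_FAST_LOAD_FAST a,b → push 29,-2. Stack: [29, -2]
BINARY_OP - → 29 - -2 = 31. Stack: [31]
LOAD_FAST a → push 29. Stack: [31, 29]
BINARY_OP + → 31 + 29 = 60. Stack: [60]
STORE_FAST p → p=60. Stack: []
LOAD_FAST a → push 29. Stack: [29]
LOAD_CONST → push 10. Stack: [29, 10]
BINARY_OP + → 29 + 10 = 39. Stack: [39]
LOAD_FAST_LOAD_FAST p,c → push 60,24. Stack: [39, 60, 24]
BINARY_OP // → 60 // 24 = 2. Stack: [39, 2]
BINARY_OP | → 39 | 2 = 39. Stack: [39]
STORE_FAST p → p=39. Stack: []
LOAD_FAST p → push 39. Stack: [39]
LOAD_CONST → push 7. Stack: [39, 7]
BINARY_OP // → 39 // 7 = 5. Stack: [5]
STORE_FAST w → w=5. Stack: []
LOAD_CONST → push 12. Stack: [12]
LOAD_FAST p → push 39. Stack: [12, 39]
BINARY_OP + → 12 + 39 = 51. Stack: [51]
STORE_FAST q → q=51. Stack: []
LOAD_FAST_LOAD_FAST w,b → push 5,-2. Stack: [5, -2]
BINARY_OP - → 5 - -2 = 7. Stack: [7]
LOAD_FAST q → push 51. Stack: [7, 51]
BINARY_OP & → 7 & 51 = 3. Stack: [3]
STORE_FAST t → t=3. Stack: []
LOAD_CONST → push 176. Stack: [176]
LOAD_FAST_LOAD_FAST c,c → push 24,24. Stack: [176, 24, 24]
BINARY_OP ^ → 24 ^ 24 = 0. Stack: [176, 0]
BINARY_OP + → 176 + 0 = 176. Stack: [176]
STORE_FAST m → m=176. Stack: []
LOAD_FAST m → push 176. Stack: [176]
LOAD_CONST → push 11. Stack: [176, 11]
BINARY_OP - → 176 - 11 = 165. Stack: [165]
STORE_FAST s → s=165. Stack: []
LOAD_FAST p → push 39. Stack: [39]
RETURN_VALUE → return 39.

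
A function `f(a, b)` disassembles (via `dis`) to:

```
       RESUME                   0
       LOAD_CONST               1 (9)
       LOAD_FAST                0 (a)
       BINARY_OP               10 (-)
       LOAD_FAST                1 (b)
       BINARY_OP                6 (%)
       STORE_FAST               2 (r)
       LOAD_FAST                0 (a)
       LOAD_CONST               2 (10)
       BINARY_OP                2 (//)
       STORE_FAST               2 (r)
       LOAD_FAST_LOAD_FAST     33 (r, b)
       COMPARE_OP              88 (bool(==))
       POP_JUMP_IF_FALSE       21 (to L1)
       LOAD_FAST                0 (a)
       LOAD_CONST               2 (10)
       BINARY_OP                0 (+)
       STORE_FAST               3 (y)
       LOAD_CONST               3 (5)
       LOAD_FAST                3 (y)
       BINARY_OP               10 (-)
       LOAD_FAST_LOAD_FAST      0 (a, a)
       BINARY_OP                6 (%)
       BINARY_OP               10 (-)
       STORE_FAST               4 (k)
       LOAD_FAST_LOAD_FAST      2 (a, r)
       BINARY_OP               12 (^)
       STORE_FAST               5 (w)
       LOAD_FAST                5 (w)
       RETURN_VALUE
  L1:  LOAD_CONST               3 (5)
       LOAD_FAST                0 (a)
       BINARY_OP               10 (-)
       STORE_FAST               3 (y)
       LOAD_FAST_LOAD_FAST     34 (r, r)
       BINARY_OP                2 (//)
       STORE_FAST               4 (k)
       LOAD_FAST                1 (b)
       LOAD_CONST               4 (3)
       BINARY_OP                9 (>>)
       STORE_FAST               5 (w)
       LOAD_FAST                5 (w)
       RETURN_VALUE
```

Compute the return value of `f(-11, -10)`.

-2

LOAD_CONST → push 9. Stack: [9]
LOAD_FAST a → push -11. Stack: [9, -11]
BINARY_OP - → 9 - -11 = 20. Stack: [20]
LOAD_FAST b → push -10. Stack: [20, -10]
BINARY_OP % → 20 % -10 = 0. Stack: [0]
STORE_FAST r → r=0. Stack: []
LOAD_FAST a → push -11. Stack: [-11]
LOAD_CONST → push 10. Stack: [-11, 10]
BINARY_OP // → -11 // 10 = -2. Stack: [-2]
STORE_FAST r → r=-2. Stack: []
LOAD_FAST_LOAD_FAST r,b → push -2,-10. Stack: [-2, -10]
COMPARE_OP bool(==) → -2 vs -10 = False. Stack: [False]
POP_JUMP_IF_FALSE → pop False; jump. Stack: []
LOAD_CONST → push 5. Stack: [5]
LOAD_FAST a → push -11. Stack: [5, -11]
BINARY_OP - → 5 - -11 = 16. Stack: [16]
STORE_FAST y → y=16. Stack: []
LOAD_FAST_LOAD_FAST r,r → push -2,-2. Stack: [-2, -2]
BINARY_OP // → -2 // -2 = 1. Stack: [1]
STORE_FAST k → k=1. Stack: []
LOAD_FAST b → push -10. Stack: [-10]
LOAD_CONST → push 3. Stack: [-10, 3]
BINARY_OP >> → -10 >> 3 = -2. Stack: [-2]
STORE_FAST w → w=-2. Stack: []
LOAD_FAST w → push -2. Stack: [-2]
RETURN_VALUE → return -2.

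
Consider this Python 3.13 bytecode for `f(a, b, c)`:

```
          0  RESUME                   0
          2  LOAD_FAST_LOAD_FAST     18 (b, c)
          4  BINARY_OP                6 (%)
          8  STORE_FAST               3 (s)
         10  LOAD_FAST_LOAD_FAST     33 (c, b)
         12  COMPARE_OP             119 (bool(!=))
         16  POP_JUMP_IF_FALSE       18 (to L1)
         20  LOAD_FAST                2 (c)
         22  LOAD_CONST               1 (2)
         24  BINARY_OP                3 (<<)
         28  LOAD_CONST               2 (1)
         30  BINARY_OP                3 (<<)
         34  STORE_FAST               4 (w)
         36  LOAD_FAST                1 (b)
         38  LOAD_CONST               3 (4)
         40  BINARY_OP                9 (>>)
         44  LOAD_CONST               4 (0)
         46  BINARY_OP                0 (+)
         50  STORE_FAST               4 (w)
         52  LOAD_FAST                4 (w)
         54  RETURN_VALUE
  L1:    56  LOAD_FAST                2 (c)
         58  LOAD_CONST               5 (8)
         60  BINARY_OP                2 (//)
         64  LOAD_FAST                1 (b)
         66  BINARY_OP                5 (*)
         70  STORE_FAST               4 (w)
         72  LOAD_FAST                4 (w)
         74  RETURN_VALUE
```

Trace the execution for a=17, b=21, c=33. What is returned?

LOAD_FAST_LOAD_FAST b,c → push 21,33. Stack: [21, 33]
BINARY_OP % → 21 % 33 = 21. Stack: [21]
STORE_FAST s → s=21. Stack: []
LOAD_FAST_LOAD_FAST c,b → push 33,21. Stack: [33, 21]
COMPARE_OP bool(!=) → 33 vs 21 = True. Stack: [True]
POP_JUMP_IF_FALSE → pop True; no jump. Stack: []
LOAD_FAST c → push 33. Stack: [33]
LOAD_CONST → push 2. Stack: [33, 2]
BINARY_OP << → 33 << 2 = 132. Stack: [132]
LOAD_CONST → push 1. Stack: [132, 1]
BINARY_OP << → 132 << 1 = 264. Stack: [264]
STORE_FAST w → w=264. Stack: []
LOAD_FAST b → push 21. Stack: [21]
LOAD_CONST → push 4. Stack: [21, 4]
BINARY_OP >> → 21 >> 4 = 1. Stack: [1]
LOAD_CONST → push 0. Stack: [1, 0]
BINARY_OP + → 1 + 0 = 1. Stack: [1]
STORE_FAST w → w=1. Stack: []
LOAD_FAST w → push 1. Stack: [1]
RETURN_VALUE → return 1.

1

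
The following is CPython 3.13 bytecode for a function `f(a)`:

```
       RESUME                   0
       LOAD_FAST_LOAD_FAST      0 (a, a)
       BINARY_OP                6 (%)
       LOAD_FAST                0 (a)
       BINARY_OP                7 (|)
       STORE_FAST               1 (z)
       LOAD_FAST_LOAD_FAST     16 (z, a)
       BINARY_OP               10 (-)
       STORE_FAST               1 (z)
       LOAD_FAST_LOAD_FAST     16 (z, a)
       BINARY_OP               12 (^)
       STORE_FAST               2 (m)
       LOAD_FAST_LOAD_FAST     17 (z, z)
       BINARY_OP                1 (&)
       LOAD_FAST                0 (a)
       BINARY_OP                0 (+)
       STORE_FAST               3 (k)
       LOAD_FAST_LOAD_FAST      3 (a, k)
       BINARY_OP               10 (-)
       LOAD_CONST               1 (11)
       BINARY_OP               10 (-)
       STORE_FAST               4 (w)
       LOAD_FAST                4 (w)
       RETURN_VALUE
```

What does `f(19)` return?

-11

LOAD_FAST_LOAD_FAST a,a → push 19,19. Stack: [19, 19]
BINARY_OP % → 19 % 19 = 0. Stack: [0]
LOAD_FAST a → push 19. Stack: [0, 19]
BINARY_OP | → 0 | 19 = 19. Stack: [19]
STORE_FAST z → z=19. Stack: []
LOAD_FAST_LOAD_FAST z,a → push 19,19. Stack: [19, 19]
BINARY_OP - → 19 - 19 = 0. Stack: [0]
STORE_FAST z → z=0. Stack: []
LOAD_FAST_LOAD_FAST z,a → push 0,19. Stack: [0, 19]
BINARY_OP ^ → 0 ^ 19 = 19. Stack: [19]
STORE_FAST m → m=19. Stack: []
LOAD_FAST_LOAD_FAST z,z → push 0,0. Stack: [0, 0]
BINARY_OP & → 0 & 0 = 0. Stack: [0]
LOAD_FAST a → push 19. Stack: [0, 19]
BINARY_OP + → 0 + 19 = 19. Stack: [19]
STORE_FAST k → k=19. Stack: []
LOAD_FAST_LOAD_FAST a,k → push 19,19. Stack: [19, 19]
BINARY_OP - → 19 - 19 = 0. Stack: [0]
LOAD_CONST → push 11. Stack: [0, 11]
BINARY_OP - → 0 - 11 = -11. Stack: [-11]
STORE_FAST w → w=-11. Stack: []
LOAD_FAST w → push -11. Stack: [-11]
RETURN_VALUE → return -11.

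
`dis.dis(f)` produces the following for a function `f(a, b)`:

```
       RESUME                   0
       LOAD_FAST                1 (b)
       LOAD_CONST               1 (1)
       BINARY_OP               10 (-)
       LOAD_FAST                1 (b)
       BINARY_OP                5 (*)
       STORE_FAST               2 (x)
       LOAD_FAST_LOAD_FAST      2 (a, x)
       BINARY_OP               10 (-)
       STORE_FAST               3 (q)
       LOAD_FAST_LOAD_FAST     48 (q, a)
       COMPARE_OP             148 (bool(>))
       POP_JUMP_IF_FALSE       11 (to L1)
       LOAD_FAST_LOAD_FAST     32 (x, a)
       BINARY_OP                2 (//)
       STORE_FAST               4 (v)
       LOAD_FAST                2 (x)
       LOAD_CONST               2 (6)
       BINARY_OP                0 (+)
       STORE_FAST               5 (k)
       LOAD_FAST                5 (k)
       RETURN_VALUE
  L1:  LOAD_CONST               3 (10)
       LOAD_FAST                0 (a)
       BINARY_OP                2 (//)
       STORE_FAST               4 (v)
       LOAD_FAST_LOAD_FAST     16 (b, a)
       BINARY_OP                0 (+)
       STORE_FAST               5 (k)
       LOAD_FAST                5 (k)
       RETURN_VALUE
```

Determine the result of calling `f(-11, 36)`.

25

LOAD_FAST b → push 36. Stack: [36]
LOAD_CONST → push 1. Stack: [36, 1]
BINARY_OP - → 36 - 1 = 35. Stack: [35]
LOAD_FAST b → push 36. Stack: [35, 36]
BINARY_OP * → 35 * 36 = 1260. Stack: [1260]
STORE_FAST x → x=1260. Stack: []
LOAD_FAST_LOAD_FAST a,x → push -11,1260. Stack: [-11, 1260]
BINARY_OP - → -11 - 1260 = -1271. Stack: [-1271]
STORE_FAST q → q=-1271. Stack: []
LOAD_FAST_LOAD_FAST q,a → push -1271,-11. Stack: [-1271, -11]
COMPARE_OP bool(>) → -1271 vs -11 = False. Stack: [False]
POP_JUMP_IF_FALSE → pop False; jump. Stack: []
LOAD_CONST → push 10. Stack: [10]
LOAD_FAST a → push -11. Stack: [10, -11]
BINARY_OP // → 10 // -11 = -1. Stack: [-1]
STORE_FAST v → v=-1. Stack: []
LOAD_FAST_LOAD_FAST b,a → push 36,-11. Stack: [36, -11]
BINARY_OP + → 36 + -11 = 25. Stack: [25]
STORE_FAST k → k=25. Stack: []
LOAD_FAST k → push 25. Stack: [25]
RETURN_VALUE → return 25.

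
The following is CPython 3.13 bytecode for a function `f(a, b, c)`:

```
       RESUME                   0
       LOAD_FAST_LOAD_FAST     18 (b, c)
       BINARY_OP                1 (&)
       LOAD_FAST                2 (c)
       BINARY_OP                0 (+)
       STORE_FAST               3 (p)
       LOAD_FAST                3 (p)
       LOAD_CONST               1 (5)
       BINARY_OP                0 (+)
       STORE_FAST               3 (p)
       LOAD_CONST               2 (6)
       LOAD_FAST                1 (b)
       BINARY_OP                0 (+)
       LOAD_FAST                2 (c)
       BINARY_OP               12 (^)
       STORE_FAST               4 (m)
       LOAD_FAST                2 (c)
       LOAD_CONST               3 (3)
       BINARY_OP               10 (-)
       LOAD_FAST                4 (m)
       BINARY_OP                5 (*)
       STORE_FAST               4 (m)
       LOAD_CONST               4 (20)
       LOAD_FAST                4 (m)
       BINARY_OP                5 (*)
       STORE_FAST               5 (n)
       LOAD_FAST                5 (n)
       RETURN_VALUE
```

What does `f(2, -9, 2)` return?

LOAD_FAST_LOAD_FAST b,c → push -9,2. Stack: [-9, 2]
BINARY_OP & → -9 & 2 = 2. Stack: [2]
LOAD_FAST c → push 2. Stack: [2, 2]
BINARY_OP + → 2 + 2 = 4. Stack: [4]
STORE_FAST p → p=4. Stack: []
LOAD_FAST p → push 4. Stack: [4]
LOAD_CONST → push 5. Stack: [4, 5]
BINARY_OP + → 4 + 5 = 9. Stack: [9]
STORE_FAST p → p=9. Stack: []
LOAD_CONST → push 6. Stack: [6]
LOAD_FAST b → push -9. Stack: [6, -9]
BINARY_OP + → 6 + -9 = -3. Stack: [-3]
LOAD_FAST c → push 2. Stack: [-3, 2]
BINARY_OP ^ → -3 ^ 2 = -1. Stack: [-1]
STORE_FAST m → m=-1. Stack: []
LOAD_FAST c → push 2. Stack: [2]
LOAD_CONST → push 3. Stack: [2, 3]
BINARY_OP - → 2 - 3 = -1. Stack: [-1]
LOAD_FAST m → push -1. Stack: [-1, -1]
BINARY_OP * → -1 * -1 = 1. Stack: [1]
STORE_FAST m → m=1. Stack: []
LOAD_CONST → push 20. Stack: [20]
LOAD_FAST m → push 1. Stack: [20, 1]
BINARY_OP * → 20 * 1 = 20. Stack: [20]
STORE_FAST n → n=20. Stack: []
LOAD_FAST n → push 20. Stack: [20]
RETURN_VALUE → return 20.

20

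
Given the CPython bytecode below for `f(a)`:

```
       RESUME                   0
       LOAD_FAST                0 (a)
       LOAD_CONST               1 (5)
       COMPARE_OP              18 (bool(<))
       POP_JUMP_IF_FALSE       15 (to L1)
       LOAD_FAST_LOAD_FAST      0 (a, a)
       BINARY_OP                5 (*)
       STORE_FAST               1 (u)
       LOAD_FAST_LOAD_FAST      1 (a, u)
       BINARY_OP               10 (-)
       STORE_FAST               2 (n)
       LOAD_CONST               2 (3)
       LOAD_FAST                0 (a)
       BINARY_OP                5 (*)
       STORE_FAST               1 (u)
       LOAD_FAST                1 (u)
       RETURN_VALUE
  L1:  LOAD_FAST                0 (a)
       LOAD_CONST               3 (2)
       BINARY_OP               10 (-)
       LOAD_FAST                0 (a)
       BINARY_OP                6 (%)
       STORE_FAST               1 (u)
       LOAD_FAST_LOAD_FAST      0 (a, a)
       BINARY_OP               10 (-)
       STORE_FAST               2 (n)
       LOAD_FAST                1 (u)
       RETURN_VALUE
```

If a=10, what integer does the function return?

8

LOAD_FAST a → push 10. Stack: [10]
LOAD_CONST → push 5. Stack: [10, 5]
COMPARE_OP bool(<) → 10 vs 5 = False. Stack: [False]
POP_JUMP_IF_FALSE → pop False; jump. Stack: []
LOAD_FAST a → push 10. Stack: [10]
LOAD_CONST → push 2. Stack: [10, 2]
BINARY_OP - → 10 - 2 = 8. Stack: [8]
LOAD_FAST a → push 10. Stack: [8, 10]
BINARY_OP % → 8 % 10 = 8. Stack: [8]
STORE_FAST u → u=8. Stack: []
LOAD_FAST_LOAD_FAST a,a → push 10,10. Stack: [10, 10]
BINARY_OP - → 10 - 10 = 0. Stack: [0]
STORE_FAST n → n=0. Stack: []
LOAD_FAST u → push 8. Stack: [8]
RETURN_VALUE → return 8.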